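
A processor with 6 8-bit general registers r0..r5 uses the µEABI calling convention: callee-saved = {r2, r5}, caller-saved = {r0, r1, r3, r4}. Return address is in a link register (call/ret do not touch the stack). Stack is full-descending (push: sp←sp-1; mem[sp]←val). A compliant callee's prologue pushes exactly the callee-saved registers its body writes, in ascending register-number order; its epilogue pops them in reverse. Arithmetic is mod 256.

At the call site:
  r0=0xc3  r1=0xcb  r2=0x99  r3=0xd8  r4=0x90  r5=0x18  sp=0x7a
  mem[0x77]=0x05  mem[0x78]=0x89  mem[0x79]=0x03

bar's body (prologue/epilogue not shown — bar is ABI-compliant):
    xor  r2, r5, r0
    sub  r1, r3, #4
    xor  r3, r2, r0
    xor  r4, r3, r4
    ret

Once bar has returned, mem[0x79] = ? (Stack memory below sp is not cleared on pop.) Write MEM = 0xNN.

prologue: push r2 → mem[0x79]=0x99, sp=0x79
body[0] xor  r2, r5, r0 → r2=0xdb
body[1] sub  r1, r3, #4 → r1=0xd4
body[2] xor  r3, r2, r0 → r3=0x18
body[3] xor  r4, r3, r4 → r4=0x88
epilogue: pop r2=0x99, sp=0x7a
prologue pushed ['r2'] at ['0x79']

MEM = 0x99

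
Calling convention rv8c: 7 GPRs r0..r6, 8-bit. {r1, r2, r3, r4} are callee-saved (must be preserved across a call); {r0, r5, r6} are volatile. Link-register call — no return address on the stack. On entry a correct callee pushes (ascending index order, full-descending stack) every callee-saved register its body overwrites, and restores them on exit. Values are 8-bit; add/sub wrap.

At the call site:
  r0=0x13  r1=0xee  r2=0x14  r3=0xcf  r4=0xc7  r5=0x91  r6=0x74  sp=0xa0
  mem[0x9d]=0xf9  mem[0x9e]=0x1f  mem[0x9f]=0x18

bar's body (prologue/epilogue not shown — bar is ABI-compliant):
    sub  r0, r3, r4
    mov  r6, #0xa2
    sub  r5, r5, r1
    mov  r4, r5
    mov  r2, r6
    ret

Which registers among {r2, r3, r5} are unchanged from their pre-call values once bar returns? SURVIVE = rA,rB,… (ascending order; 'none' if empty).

prologue: push r2 -> mem[0x9f]=0x14, sp=0x9f
prologue: push r4 -> mem[0x9e]=0xc7, sp=0x9e
body[0] sub  r0, r3, r4 -> r0=0x08
body[1] mov  r6, #0xa2 -> r6=0xa2
body[2] sub  r5, r5, r1 -> r5=0xa3
body[3] mov  r4, r5 -> r4=0xa3
body[4] mov  r2, r6 -> r2=0xa2
epilogue: pop r4=0xc7, sp=0x9f
epilogue: pop r2=0x14, sp=0xa0
r2: callee-saved, written=True
r3: callee-saved, written=False
r5: caller-saved, written=True

SURVIVE = r2,r3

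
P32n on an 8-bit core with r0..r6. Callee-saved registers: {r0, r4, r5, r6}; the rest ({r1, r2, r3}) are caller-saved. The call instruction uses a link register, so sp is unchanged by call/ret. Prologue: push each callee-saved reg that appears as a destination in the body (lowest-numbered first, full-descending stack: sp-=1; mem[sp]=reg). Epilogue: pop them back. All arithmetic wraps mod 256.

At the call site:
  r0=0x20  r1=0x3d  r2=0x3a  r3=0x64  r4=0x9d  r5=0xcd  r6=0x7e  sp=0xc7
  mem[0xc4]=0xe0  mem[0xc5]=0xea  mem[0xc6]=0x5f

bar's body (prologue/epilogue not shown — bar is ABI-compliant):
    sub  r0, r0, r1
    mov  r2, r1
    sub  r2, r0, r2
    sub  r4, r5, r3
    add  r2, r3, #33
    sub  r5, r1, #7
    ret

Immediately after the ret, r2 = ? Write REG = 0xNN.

prologue: push r0 → mem[0xc6]=0x20, sp=0xc6
prologue: push r4 → mem[0xc5]=0x9d, sp=0xc5
prologue: push r5 → mem[0xc4]=0xcd, sp=0xc4
body[0] sub  r0, r0, r1 → r0=0xe3
body[1] mov  r2, r1 → r2=0x3d
body[2] sub  r2, r0, r2 → r2=0xa6
body[3] sub  r4, r5, r3 → r4=0x69
body[4] add  r2, r3, #33 → r2=0x85
body[5] sub  r5, r1, #7 → r5=0x36
epilogue: pop r5=0xcd, sp=0xc5
epilogue: pop r4=0x9d, sp=0xc6
epilogue: pop r0=0x20, sp=0xc7
r2 is caller-saved → body value

REG = 0x85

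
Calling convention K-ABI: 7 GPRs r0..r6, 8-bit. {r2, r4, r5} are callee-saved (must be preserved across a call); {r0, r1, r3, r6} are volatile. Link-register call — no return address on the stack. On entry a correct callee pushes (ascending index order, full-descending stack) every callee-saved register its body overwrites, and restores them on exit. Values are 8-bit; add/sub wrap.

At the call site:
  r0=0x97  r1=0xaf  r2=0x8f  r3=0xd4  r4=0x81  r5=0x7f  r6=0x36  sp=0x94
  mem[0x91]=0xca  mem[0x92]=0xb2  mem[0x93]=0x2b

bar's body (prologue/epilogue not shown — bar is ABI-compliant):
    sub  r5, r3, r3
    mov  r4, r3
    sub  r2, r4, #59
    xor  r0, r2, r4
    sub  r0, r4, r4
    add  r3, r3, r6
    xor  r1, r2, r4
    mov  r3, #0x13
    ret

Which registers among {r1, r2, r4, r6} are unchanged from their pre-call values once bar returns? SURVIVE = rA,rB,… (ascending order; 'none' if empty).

SURVIVE = r2,r4,r6

prologue: push r2 → mem[0x93]=0x8f, sp=0x93
prologue: push r4 → mem[0x92]=0x81, sp=0x92
prologue: push r5 → mem[0x91]=0x7f, sp=0x91
body[0] sub  r5, r3, r3 → r5=0x00
body[1] mov  r4, r3 → r4=0xd4
body[2] sub  r2, r4, #59 → r2=0x99
body[3] xor  r0, r2, r4 → r0=0x4d
body[4] sub  r0, r4, r4 → r0=0x00
body[5] add  r3, r3, r6 → r3=0x0a
body[6] xor  r1, r2, r4 → r1=0x4d
body[7] mov  r3, #0x13 → r3=0x13
epilogue: pop r5=0x7f, sp=0x92
epilogue: pop r4=0x81, sp=0x93
epilogue: pop r2=0x8f, sp=0x94
r1: caller-saved, written=True
r2: callee-saved, written=True
r4: callee-saved, written=True
r6: caller-saved, written=False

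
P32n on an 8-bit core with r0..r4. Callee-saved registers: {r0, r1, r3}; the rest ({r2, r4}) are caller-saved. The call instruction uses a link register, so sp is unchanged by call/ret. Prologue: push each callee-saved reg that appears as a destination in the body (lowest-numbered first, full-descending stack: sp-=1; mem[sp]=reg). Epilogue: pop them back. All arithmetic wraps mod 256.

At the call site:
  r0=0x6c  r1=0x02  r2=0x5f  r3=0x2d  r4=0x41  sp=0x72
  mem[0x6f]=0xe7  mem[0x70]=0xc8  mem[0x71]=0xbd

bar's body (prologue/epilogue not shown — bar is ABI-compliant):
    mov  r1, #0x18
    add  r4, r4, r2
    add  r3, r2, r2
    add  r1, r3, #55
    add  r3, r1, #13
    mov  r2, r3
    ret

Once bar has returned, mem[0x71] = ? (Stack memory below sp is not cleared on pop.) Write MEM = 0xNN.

MEM = 0x02

prologue: push r1 -> mem[0x71]=0x02, sp=0x71
prologue: push r3 -> mem[0x70]=0x2d, sp=0x70
body[0] mov  r1, #0x18 -> r1=0x18
body[1] add  r4, r4, r2 -> r4=0xa0
body[2] add  r3, r2, r2 -> r3=0xbe
body[3] add  r1, r3, #55 -> r1=0xf5
body[4] add  r3, r1, #13 -> r3=0x02
body[5] mov  r2, r3 -> r2=0x02
epilogue: pop r3=0x2d, sp=0x71
epilogue: pop r1=0x02, sp=0x72
prologue pushed ['r1', 'r3'] at ['0x71', '0x70']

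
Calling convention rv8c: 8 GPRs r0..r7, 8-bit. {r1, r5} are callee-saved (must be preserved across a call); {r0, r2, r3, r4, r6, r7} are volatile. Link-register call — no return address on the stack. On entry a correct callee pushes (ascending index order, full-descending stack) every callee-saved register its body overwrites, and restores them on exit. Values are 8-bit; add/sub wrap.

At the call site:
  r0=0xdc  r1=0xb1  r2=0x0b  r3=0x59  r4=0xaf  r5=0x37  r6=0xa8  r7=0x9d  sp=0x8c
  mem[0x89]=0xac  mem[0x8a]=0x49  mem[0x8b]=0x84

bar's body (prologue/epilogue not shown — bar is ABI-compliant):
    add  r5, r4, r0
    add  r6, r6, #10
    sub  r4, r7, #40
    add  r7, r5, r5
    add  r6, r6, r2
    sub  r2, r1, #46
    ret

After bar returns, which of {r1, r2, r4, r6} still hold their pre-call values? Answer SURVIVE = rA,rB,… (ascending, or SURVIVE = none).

prologue: push r5 → mem[0x8b]=0x37, sp=0x8b
body[0] add  r5, r4, r0 → r5=0x8b
body[1] add  r6, r6, #10 → r6=0xb2
body[2] sub  r4, r7, #40 → r4=0x75
body[3] add  r7, r5, r5 → r7=0x16
body[4] add  r6, r6, r2 → r6=0xbd
body[5] sub  r2, r1, #46 → r2=0x83
epilogue: pop r5=0x37, sp=0x8c
r1: callee-saved, written=False
r2: caller-saved, written=True
r4: caller-saved, written=True
r6: caller-saved, written=True

SURVIVE = r1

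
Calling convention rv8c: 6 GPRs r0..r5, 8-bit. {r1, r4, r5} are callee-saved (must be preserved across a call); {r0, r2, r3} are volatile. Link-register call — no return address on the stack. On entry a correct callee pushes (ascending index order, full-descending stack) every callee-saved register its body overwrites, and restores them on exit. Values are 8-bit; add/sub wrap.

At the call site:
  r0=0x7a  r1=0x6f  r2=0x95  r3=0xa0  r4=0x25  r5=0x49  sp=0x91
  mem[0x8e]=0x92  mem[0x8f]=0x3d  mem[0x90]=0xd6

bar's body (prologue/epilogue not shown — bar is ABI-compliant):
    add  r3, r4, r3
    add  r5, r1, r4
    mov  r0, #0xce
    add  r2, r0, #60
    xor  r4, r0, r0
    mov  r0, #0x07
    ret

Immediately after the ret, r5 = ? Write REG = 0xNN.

prologue: push r4 -> mem[0x90]=0x25, sp=0x90
prologue: push r5 -> mem[0x8f]=0x49, sp=0x8f
body[0] add  r3, r4, r3 -> r3=0xc5
body[1] add  r5, r1, r4 -> r5=0x94
body[2] mov  r0, #0xce -> r0=0xce
body[3] add  r2, r0, #60 -> r2=0x0a
body[4] xor  r4, r0, r0 -> r4=0x00
body[5] mov  r0, #0x07 -> r0=0x07
epilogue: pop r5=0x49, sp=0x90
epilogue: pop r4=0x25, sp=0x91
r5 is callee-saved -> restored

REG = 0x49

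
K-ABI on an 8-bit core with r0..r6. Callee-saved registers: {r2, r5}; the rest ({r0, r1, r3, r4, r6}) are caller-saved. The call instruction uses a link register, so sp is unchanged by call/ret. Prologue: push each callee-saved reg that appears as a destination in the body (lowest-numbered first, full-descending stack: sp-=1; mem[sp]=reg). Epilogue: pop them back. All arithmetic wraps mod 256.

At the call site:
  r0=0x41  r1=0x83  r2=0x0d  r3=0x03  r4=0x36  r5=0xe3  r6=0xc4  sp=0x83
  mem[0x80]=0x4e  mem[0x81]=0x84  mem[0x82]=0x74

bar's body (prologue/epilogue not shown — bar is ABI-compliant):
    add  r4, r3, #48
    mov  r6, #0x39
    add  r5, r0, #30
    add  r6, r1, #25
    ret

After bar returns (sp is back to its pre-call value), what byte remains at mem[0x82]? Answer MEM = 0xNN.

MEM = 0xe3

prologue: push r5 -> mem[0x82]=0xe3, sp=0x82
body[0] add  r4, r3, #48 -> r4=0x33
body[1] mov  r6, #0x39 -> r6=0x39
body[2] add  r5, r0, #30 -> r5=0x5f
body[3] add  r6, r1, #25 -> r6=0x9c
epilogue: pop r5=0xe3, sp=0x83
prologue pushed ['r5'] at ['0x82']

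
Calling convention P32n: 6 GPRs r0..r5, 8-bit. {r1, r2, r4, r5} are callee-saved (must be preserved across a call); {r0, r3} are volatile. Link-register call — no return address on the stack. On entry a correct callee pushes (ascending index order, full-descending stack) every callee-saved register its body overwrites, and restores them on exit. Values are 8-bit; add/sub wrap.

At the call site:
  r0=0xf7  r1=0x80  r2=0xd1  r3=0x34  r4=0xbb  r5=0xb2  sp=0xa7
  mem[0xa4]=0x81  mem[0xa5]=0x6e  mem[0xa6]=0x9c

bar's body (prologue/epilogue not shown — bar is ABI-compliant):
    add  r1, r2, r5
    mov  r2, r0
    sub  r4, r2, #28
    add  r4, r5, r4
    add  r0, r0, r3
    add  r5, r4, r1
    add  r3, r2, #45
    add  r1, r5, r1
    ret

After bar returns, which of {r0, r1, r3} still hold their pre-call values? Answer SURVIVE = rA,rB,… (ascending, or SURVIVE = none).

SURVIVE = r1

prologue: push r1 → mem[0xa6]=0x80, sp=0xa6
prologue: push r2 → mem[0xa5]=0xd1, sp=0xa5
prologue: push r4 → mem[0xa4]=0xbb, sp=0xa4
prologue: push r5 → mem[0xa3]=0xb2, sp=0xa3
body[0] add  r1, r2, r5 → r1=0x83
body[1] mov  r2, r0 → r2=0xf7
body[2] sub  r4, r2, #28 → r4=0xdb
body[3] add  r4, r5, r4 → r4=0x8d
body[4] add  r0, r0, r3 → r0=0x2b
body[5] add  r5, r4, r1 → r5=0x10
body[6] add  r3, r2, #45 → r3=0x24
body[7] add  r1, r5, r1 → r1=0x93
epilogue: pop r5=0xb2, sp=0xa4
epilogue: pop r4=0xbb, sp=0xa5
epilogue: pop r2=0xd1, sp=0xa6
epilogue: pop r1=0x80, sp=0xa7
r0: caller-saved, written=True
r1: callee-saved, written=True
r3: caller-saved, written=True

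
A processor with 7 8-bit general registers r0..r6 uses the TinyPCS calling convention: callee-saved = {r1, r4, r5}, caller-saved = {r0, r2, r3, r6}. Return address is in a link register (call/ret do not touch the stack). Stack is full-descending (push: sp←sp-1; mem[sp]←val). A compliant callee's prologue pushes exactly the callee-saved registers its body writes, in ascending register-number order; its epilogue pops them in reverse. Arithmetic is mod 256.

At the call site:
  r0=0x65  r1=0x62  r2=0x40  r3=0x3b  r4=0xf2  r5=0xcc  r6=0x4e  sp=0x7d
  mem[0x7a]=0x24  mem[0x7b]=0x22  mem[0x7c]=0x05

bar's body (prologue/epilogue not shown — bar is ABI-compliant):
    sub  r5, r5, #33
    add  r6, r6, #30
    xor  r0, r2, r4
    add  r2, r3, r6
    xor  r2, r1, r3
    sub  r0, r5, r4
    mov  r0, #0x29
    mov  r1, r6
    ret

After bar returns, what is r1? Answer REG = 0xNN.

REG = 0x62

prologue: push r1 -> mem[0x7c]=0x62, sp=0x7c
prologue: push r5 -> mem[0x7b]=0xcc, sp=0x7b
body[0] sub  r5, r5, #33 -> r5=0xab
body[1] add  r6, r6, #30 -> r6=0x6c
body[2] xor  r0, r2, r4 -> r0=0xb2
body[3] add  r2, r3, r6 -> r2=0xa7
body[4] xor  r2, r1, r3 -> r2=0x59
body[5] sub  r0, r5, r4 -> r0=0xb9
body[6] mov  r0, #0x29 -> r0=0x29
body[7] mov  r1, r6 -> r1=0x6c
epilogue: pop r5=0xcc, sp=0x7c
epilogue: pop r1=0x62, sp=0x7d
r1 is callee-saved -> restored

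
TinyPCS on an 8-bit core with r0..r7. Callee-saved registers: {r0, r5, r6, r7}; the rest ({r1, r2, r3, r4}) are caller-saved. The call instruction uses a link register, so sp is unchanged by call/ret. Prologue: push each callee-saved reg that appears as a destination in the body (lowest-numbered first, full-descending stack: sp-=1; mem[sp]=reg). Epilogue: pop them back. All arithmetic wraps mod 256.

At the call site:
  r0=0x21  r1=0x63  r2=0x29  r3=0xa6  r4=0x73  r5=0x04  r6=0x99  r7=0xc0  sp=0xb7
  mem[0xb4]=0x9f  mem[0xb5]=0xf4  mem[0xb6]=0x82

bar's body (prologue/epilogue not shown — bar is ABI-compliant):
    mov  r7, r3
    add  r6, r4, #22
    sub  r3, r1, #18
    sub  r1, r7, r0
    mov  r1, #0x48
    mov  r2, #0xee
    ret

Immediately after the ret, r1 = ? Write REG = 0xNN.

prologue: push r6 -> mem[0xb6]=0x99, sp=0xb6
prologue: push r7 -> mem[0xb5]=0xc0, sp=0xb5
body[0] mov  r7, r3 -> r7=0xa6
body[1] add  r6, r4, #22 -> r6=0x89
body[2] sub  r3, r1, #18 -> r3=0x51
body[3] sub  r1, r7, r0 -> r1=0x85
body[4] mov  r1, #0x48 -> r1=0x48
body[5] mov  r2, #0xee -> r2=0xee
epilogue: pop r7=0xc0, sp=0xb6
epilogue: pop r6=0x99, sp=0xb7
r1 is caller-saved -> body value

REG = 0x48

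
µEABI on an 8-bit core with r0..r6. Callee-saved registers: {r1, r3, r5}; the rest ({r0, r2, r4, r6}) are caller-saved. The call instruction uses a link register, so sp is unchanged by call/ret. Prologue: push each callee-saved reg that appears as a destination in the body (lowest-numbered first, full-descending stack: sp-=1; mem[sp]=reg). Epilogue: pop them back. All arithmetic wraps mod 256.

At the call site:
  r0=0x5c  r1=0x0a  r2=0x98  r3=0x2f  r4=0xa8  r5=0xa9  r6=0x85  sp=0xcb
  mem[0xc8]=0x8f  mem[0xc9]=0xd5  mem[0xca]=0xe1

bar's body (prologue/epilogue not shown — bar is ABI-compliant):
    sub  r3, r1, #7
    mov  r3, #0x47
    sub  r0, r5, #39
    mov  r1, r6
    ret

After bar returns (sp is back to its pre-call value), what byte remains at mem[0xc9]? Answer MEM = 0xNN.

prologue: push r1 -> mem[0xca]=0x0a, sp=0xca
prologue: push r3 -> mem[0xc9]=0x2f, sp=0xc9
body[0] sub  r3, r1, #7 -> r3=0x03
body[1] mov  r3, #0x47 -> r3=0x47
body[2] sub  r0, r5, #39 -> r0=0x82
body[3] mov  r1, r6 -> r1=0x85
epilogue: pop r3=0x2f, sp=0xca
epilogue: pop r1=0x0a, sp=0xcb
prologue pushed ['r1', 'r3'] at ['0xca', '0xc9']

MEM = 0x2f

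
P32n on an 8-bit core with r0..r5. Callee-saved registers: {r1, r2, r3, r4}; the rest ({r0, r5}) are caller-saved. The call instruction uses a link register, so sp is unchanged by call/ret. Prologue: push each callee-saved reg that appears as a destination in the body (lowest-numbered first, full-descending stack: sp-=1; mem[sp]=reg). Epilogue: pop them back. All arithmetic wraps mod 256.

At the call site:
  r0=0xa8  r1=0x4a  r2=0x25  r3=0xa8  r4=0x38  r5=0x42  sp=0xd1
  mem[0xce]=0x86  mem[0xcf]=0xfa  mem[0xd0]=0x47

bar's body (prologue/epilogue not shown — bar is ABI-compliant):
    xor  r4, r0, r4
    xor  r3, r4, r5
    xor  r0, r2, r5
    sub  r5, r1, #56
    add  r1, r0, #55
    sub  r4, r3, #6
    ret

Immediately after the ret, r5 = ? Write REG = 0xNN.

REG = 0x12

prologue: push r1 → mem[0xd0]=0x4a, sp=0xd0
prologue: push r3 → mem[0xcf]=0xa8, sp=0xcf
prologue: push r4 → mem[0xce]=0x38, sp=0xce
body[0] xor  r4, r0, r4 → r4=0x90
body[1] xor  r3, r4, r5 → r3=0xd2
body[2] xor  r0, r2, r5 → r0=0x67
body[3] sub  r5, r1, #56 → r5=0x12
body[4] add  r1, r0, #55 → r1=0x9e
body[5] sub  r4, r3, #6 → r4=0xcc
epilogue: pop r4=0x38, sp=0xcf
epilogue: pop r3=0xa8, sp=0xd0
epilogue: pop r1=0x4a, sp=0xd1
r5 is caller-saved → body value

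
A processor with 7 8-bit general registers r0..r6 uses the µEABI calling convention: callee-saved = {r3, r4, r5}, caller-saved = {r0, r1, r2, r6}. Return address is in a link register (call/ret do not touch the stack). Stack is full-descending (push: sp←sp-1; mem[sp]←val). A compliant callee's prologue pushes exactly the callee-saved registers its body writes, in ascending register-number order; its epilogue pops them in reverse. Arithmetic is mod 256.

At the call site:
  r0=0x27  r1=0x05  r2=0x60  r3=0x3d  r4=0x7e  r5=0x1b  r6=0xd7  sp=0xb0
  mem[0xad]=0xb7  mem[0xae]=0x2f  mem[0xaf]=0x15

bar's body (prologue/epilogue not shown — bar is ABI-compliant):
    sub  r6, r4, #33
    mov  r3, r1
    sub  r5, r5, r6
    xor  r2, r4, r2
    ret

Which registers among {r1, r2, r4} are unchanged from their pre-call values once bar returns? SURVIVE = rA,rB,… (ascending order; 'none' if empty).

prologue: push r3 → mem[0xaf]=0x3d, sp=0xaf
prologue: push r5 → mem[0xae]=0x1b, sp=0xae
body[0] sub  r6, r4, #33 → r6=0x5d
body[1] mov  r3, r1 → r3=0x05
body[2] sub  r5, r5, r6 → r5=0xbe
body[3] xor  r2, r4, r2 → r2=0x1e
epilogue: pop r5=0x1b, sp=0xaf
epilogue: pop r3=0x3d, sp=0xb0
r1: caller-saved, written=False
r2: caller-saved, written=True
r4: callee-saved, written=False

SURVIVE = r1,r4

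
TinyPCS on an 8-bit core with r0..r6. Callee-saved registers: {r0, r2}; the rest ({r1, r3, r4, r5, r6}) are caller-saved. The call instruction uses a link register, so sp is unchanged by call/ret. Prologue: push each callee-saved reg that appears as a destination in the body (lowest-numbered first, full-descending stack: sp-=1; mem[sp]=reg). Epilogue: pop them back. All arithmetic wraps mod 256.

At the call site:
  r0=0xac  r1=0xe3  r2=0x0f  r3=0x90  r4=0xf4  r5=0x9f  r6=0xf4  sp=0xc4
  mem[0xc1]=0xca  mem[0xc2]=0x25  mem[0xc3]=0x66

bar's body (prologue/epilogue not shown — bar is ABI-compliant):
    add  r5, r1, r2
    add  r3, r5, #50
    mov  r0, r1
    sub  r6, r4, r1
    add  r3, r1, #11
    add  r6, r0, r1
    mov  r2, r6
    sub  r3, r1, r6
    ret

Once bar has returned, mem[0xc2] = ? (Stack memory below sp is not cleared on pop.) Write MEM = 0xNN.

MEM = 0x0f

prologue: push r0 → mem[0xc3]=0xac, sp=0xc3
prologue: push r2 → mem[0xc2]=0x0f, sp=0xc2
body[0] add  r5, r1, r2 → r5=0xf2
body[1] add  r3, r5, #50 → r3=0x24
body[2] mov  r0, r1 → r0=0xe3
body[3] sub  r6, r4, r1 → r6=0x11
body[4] add  r3, r1, #11 → r3=0xee
body[5] add  r6, r0, r1 → r6=0xc6
body[6] mov  r2, r6 → r2=0xc6
body[7] sub  r3, r1, r6 → r3=0x1d
epilogue: pop r2=0x0f, sp=0xc3
epilogue: pop r0=0xac, sp=0xc4
prologue pushed ['r0', 'r2'] at ['0xc3', '0xc2']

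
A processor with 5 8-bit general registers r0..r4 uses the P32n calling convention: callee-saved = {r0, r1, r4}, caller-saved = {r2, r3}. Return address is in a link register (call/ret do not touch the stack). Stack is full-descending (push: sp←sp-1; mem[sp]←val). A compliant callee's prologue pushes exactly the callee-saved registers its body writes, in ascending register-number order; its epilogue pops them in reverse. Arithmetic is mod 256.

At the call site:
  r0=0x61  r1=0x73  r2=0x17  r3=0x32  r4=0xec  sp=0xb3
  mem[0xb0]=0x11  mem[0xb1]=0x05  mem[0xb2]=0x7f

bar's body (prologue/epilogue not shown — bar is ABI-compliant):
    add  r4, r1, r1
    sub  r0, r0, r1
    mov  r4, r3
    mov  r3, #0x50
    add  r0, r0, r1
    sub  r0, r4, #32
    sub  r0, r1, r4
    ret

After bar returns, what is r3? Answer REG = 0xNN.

prologue: push r0 -> mem[0xb2]=0x61, sp=0xb2
prologue: push r4 -> mem[0xb1]=0xec, sp=0xb1
body[0] add  r4, r1, r1 -> r4=0xe6
body[1] sub  r0, r0, r1 -> r0=0xee
body[2] mov  r4, r3 -> r4=0x32
body[3] mov  r3, #0x50 -> r3=0x50
body[4] add  r0, r0, r1 -> r0=0x61
body[5] sub  r0, r4, #32 -> r0=0x12
body[6] sub  r0, r1, r4 -> r0=0x41
epilogue: pop r4=0xec, sp=0xb2
epilogue: pop r0=0x61, sp=0xb3
r3 is caller-saved -> body value

REG = 0x50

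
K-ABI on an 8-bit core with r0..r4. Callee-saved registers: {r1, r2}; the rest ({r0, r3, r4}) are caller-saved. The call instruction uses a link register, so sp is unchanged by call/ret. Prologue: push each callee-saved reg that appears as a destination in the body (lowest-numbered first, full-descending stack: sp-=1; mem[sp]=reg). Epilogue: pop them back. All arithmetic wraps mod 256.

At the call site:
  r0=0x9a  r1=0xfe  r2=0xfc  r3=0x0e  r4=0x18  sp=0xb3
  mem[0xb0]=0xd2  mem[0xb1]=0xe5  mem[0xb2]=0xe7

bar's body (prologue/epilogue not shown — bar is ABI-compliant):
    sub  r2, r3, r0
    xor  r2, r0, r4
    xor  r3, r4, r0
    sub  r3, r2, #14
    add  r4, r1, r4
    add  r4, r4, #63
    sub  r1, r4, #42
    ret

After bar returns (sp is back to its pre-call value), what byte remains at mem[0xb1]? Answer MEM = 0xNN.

MEM = 0xfc

prologue: push r1 -> mem[0xb2]=0xfe, sp=0xb2
prologue: push r2 -> mem[0xb1]=0xfc, sp=0xb1
body[0] sub  r2, r3, r0 -> r2=0x74
body[1] xor  r2, r0, r4 -> r2=0x82
body[2] xor  r3, r4, r0 -> r3=0x82
body[3] sub  r3, r2, #14 -> r3=0x74
body[4] add  r4, r1, r4 -> r4=0x16
body[5] add  r4, r4, #63 -> r4=0x55
body[6] sub  r1, r4, #42 -> r1=0x2b
epilogue: pop r2=0xfc, sp=0xb2
epilogue: pop r1=0xfe, sp=0xb3
prologue pushed ['r1', 'r2'] at ['0xb2', '0xb1']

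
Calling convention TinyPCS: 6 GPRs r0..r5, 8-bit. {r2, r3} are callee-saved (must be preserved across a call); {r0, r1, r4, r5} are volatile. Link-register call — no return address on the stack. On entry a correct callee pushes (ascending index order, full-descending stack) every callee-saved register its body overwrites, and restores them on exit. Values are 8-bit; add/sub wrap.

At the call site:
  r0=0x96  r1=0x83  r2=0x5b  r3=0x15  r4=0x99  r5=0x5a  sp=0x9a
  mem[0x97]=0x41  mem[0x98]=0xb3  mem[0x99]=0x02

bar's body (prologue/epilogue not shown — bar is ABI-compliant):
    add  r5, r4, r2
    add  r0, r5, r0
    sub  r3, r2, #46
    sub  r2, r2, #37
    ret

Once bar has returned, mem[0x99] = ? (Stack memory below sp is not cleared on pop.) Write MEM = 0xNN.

prologue: push r2 -> mem[0x99]=0x5b, sp=0x99
prologue: push r3 -> mem[0x98]=0x15, sp=0x98
body[0] add  r5, r4, r2 -> r5=0xf4
body[1] add  r0, r5, r0 -> r0=0x8a
body[2] sub  r3, r2, #46 -> r3=0x2d
body[3] sub  r2, r2, #37 -> r2=0x36
epilogue: pop r3=0x15, sp=0x99
epilogue: pop r2=0x5b, sp=0x9a
prologue pushed ['r2', 'r3'] at ['0x99', '0x98']

MEM = 0x5b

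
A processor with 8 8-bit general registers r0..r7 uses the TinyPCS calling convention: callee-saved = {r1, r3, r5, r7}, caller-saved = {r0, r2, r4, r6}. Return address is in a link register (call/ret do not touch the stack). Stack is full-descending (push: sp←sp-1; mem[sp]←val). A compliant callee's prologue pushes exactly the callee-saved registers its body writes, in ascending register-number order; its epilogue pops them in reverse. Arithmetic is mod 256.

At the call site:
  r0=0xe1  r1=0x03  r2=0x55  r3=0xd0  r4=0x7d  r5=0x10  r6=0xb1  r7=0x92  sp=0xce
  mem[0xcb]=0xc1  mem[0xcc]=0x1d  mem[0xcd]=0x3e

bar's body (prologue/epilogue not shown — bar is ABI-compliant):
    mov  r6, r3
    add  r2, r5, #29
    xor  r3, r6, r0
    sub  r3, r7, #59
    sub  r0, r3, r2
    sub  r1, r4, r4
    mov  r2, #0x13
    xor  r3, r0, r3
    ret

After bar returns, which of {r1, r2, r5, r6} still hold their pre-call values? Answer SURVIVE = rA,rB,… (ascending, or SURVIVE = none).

SURVIVE = r1,r5

prologue: push r1 -> mem[0xcd]=0x03, sp=0xcd
prologue: push r3 -> mem[0xcc]=0xd0, sp=0xcc
body[0] mov  r6, r3 -> r6=0xd0
body[1] add  r2, r5, #29 -> r2=0x2d
body[2] xor  r3, r6, r0 -> r3=0x31
body[3] sub  r3, r7, #59 -> r3=0x57
body[4] sub  r0, r3, r2 -> r0=0x2a
body[5] sub  r1, r4, r4 -> r1=0x00
body[6] mov  r2, #0x13 -> r2=0x13
body[7] xor  r3, r0, r3 -> r3=0x7d
epilogue: pop r3=0xd0, sp=0xcd
epilogue: pop r1=0x03, sp=0xce
r1: callee-saved, written=True
r2: caller-saved, written=True
r5: callee-saved, written=False
r6: caller-saved, written=True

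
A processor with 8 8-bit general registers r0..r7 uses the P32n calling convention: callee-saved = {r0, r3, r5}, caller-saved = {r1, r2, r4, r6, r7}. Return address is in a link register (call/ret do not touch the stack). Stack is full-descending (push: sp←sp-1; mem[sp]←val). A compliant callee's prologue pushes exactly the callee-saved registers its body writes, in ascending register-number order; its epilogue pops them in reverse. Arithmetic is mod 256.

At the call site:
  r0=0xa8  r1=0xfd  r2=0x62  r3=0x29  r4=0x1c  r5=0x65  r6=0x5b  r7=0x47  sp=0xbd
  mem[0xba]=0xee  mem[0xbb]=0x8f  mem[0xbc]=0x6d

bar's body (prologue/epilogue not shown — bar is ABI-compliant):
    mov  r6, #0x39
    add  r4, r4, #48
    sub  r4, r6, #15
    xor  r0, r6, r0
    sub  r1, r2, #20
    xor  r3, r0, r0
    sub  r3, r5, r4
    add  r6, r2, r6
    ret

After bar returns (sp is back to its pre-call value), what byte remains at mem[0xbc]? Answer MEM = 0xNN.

MEM = 0xa8

prologue: push r0 -> mem[0xbc]=0xa8, sp=0xbc
prologue: push r3 -> mem[0xbb]=0x29, sp=0xbb
body[0] mov  r6, #0x39 -> r6=0x39
body[1] add  r4, r4, #48 -> r4=0x4c
body[2] sub  r4, r6, #15 -> r4=0x2a
body[3] xor  r0, r6, r0 -> r0=0x91
body[4] sub  r1, r2, #20 -> r1=0x4e
body[5] xor  r3, r0, r0 -> r3=0x00
body[6] sub  r3, r5, r4 -> r3=0x3b
body[7] add  r6, r2, r6 -> r6=0x9b
epilogue: pop r3=0x29, sp=0xbc
epilogue: pop r0=0xa8, sp=0xbd
prologue pushed ['r0', 'r3'] at ['0xbc', '0xbb']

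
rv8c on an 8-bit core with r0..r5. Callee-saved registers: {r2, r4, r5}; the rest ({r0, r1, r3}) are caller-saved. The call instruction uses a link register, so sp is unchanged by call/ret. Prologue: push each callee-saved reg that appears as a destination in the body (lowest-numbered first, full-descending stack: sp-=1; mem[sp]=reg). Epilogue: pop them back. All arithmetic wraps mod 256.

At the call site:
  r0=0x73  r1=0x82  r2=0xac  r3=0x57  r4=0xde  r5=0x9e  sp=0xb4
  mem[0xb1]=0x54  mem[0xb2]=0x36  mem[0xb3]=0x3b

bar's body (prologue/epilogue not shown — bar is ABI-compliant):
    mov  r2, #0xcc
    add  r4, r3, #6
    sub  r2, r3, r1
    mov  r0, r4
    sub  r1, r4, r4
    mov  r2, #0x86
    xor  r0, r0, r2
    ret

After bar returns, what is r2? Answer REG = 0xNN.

prologue: push r2 → mem[0xb3]=0xac, sp=0xb3
prologue: push r4 → mem[0xb2]=0xde, sp=0xb2
body[0] mov  r2, #0xcc → r2=0xcc
body[1] add  r4, r3, #6 → r4=0x5d
body[2] sub  r2, r3, r1 → r2=0xd5
body[3] mov  r0, r4 → r0=0x5d
body[4] sub  r1, r4, r4 → r1=0x00
body[5] mov  r2, #0x86 → r2=0x86
body[6] xor  r0, r0, r2 → r0=0xdb
epilogue: pop r4=0xde, sp=0xb3
epilogue: pop r2=0xac, sp=0xb4
r2 is callee-saved → restored

REG = 0xac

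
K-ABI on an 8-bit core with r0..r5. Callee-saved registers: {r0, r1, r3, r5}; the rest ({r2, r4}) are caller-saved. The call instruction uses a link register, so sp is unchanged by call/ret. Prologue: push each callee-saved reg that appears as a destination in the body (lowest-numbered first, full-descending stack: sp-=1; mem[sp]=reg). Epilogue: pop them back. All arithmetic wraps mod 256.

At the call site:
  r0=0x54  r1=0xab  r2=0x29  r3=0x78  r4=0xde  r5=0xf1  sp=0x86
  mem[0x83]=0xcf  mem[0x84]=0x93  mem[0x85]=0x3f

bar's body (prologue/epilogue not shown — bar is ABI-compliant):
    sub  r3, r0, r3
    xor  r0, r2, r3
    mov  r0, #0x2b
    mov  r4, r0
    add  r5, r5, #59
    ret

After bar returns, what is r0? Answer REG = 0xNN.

REG = 0x54

prologue: push r0 → mem[0x85]=0x54, sp=0x85
prologue: push r3 → mem[0x84]=0x78, sp=0x84
prologue: push r5 → mem[0x83]=0xf1, sp=0x83
body[0] sub  r3, r0, r3 → r3=0xdc
body[1] xor  r0, r2, r3 → r0=0xf5
body[2] mov  r0, #0x2b → r0=0x2b
body[3] mov  r4, r0 → r4=0x2b
body[4] add  r5, r5, #59 → r5=0x2c
epilogue: pop r5=0xf1, sp=0x84
epilogue: pop r3=0x78, sp=0x85
epilogue: pop r0=0x54, sp=0x86
r0 is callee-saved → restored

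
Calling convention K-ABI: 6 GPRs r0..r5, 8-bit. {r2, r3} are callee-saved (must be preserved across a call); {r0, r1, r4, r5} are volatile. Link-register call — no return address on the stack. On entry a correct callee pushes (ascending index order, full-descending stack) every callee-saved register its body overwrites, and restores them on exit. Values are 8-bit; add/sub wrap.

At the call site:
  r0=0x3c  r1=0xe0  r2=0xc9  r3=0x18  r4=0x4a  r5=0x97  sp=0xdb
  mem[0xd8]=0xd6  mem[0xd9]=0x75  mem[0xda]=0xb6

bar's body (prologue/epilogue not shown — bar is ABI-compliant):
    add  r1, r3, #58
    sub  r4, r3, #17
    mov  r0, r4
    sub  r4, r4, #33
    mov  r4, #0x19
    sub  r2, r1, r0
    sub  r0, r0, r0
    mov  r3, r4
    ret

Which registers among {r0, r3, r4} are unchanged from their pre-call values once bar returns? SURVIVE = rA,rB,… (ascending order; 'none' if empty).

prologue: push r2 → mem[0xda]=0xc9, sp=0xda
prologue: push r3 → mem[0xd9]=0x18, sp=0xd9
body[0] add  r1, r3, #58 → r1=0x52
body[1] sub  r4, r3, #17 → r4=0x07
body[2] mov  r0, r4 → r0=0x07
body[3] sub  r4, r4, #33 → r4=0xe6
body[4] mov  r4, #0x19 → r4=0x19
body[5] sub  r2, r1, r0 → r2=0x4b
body[6] sub  r0, r0, r0 → r0=0x00
body[7] mov  r3, r4 → r3=0x19
epilogue: pop r3=0x18, sp=0xda
epilogue: pop r2=0xc9, sp=0xdb
r0: caller-saved, written=True
r3: callee-saved, written=True
r4: caller-saved, written=True

SURVIVE = r3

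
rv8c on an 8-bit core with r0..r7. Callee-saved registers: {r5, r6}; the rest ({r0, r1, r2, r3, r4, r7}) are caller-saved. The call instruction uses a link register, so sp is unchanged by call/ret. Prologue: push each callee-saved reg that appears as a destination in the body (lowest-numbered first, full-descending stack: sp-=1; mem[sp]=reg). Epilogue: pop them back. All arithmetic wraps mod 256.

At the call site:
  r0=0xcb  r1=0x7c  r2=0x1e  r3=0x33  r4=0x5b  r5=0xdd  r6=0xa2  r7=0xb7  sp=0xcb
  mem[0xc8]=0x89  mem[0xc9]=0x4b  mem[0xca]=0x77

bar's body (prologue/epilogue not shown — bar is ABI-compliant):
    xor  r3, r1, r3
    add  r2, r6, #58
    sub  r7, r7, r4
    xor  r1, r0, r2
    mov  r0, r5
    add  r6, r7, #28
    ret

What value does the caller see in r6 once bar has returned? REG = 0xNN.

REG = 0xa2

prologue: push r6 -> mem[0xca]=0xa2, sp=0xca
body[0] xor  r3, r1, r3 -> r3=0x4f
body[1] add  r2, r6, #58 -> r2=0xdc
body[2] sub  r7, r7, r4 -> r7=0x5c
body[3] xor  r1, r0, r2 -> r1=0x17
body[4] mov  r0, r5 -> r0=0xdd
body[5] add  r6, r7, #28 -> r6=0x78
epilogue: pop r6=0xa2, sp=0xcb
r6 is callee-saved -> restored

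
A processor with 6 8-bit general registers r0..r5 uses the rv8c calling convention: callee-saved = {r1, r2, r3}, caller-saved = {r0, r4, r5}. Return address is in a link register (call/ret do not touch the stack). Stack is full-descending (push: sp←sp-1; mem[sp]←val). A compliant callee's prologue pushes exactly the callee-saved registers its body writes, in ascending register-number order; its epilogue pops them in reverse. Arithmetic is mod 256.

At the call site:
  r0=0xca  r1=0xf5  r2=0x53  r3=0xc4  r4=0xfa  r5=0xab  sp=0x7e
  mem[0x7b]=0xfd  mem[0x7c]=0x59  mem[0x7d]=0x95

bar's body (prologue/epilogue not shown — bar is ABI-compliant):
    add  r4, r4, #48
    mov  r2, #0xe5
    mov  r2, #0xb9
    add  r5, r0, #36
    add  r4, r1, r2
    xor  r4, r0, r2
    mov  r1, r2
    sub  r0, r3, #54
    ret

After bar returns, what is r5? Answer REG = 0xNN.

REG = 0xee

prologue: push r1 -> mem[0x7d]=0xf5, sp=0x7d
prologue: push r2 -> mem[0x7c]=0x53, sp=0x7c
body[0] add  r4, r4, #48 -> r4=0x2a
body[1] mov  r2, #0xe5 -> r2=0xe5
body[2] mov  r2, #0xb9 -> r2=0xb9
body[3] add  r5, r0, #36 -> r5=0xee
body[4] add  r4, r1, r2 -> r4=0xae
body[5] xor  r4, r0, r2 -> r4=0x73
body[6] mov  r1, r2 -> r1=0xb9
body[7] sub  r0, r3, #54 -> r0=0x8e
epilogue: pop r2=0x53, sp=0x7d
epilogue: pop r1=0xf5, sp=0x7e
r5 is caller-saved -> body value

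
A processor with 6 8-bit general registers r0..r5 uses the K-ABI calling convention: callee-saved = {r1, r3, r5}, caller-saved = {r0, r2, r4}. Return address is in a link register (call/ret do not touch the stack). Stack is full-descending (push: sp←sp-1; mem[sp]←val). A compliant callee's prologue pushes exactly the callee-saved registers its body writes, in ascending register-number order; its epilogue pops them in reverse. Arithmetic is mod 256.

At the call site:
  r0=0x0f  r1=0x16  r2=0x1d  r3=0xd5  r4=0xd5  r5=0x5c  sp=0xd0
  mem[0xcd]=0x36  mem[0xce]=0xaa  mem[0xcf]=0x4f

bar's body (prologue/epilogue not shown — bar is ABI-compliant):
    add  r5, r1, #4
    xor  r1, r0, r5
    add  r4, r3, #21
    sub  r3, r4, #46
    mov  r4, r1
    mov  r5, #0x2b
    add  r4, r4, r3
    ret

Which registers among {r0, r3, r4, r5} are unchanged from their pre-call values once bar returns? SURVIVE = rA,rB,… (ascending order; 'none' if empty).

prologue: push r1 -> mem[0xcf]=0x16, sp=0xcf
prologue: push r3 -> mem[0xce]=0xd5, sp=0xce
prologue: push r5 -> mem[0xcd]=0x5c, sp=0xcd
body[0] add  r5, r1, #4 -> r5=0x1a
body[1] xor  r1, r0, r5 -> r1=0x15
body[2] add  r4, r3, #21 -> r4=0xea
body[3] sub  r3, r4, #46 -> r3=0xbc
body[4] mov  r4, r1 -> r4=0x15
body[5] mov  r5, #0x2b -> r5=0x2b
body[6] add  r4, r4, r3 -> r4=0xd1
epilogue: pop r5=0x5c, sp=0xce
epilogue: pop r3=0xd5, sp=0xcf
epilogue: pop r1=0x16, sp=0xd0
r0: caller-saved, written=False
r3: callee-saved, written=True
r4: caller-saved, written=True
r5: callee-saved, written=True

SURVIVE = r0,r3,r5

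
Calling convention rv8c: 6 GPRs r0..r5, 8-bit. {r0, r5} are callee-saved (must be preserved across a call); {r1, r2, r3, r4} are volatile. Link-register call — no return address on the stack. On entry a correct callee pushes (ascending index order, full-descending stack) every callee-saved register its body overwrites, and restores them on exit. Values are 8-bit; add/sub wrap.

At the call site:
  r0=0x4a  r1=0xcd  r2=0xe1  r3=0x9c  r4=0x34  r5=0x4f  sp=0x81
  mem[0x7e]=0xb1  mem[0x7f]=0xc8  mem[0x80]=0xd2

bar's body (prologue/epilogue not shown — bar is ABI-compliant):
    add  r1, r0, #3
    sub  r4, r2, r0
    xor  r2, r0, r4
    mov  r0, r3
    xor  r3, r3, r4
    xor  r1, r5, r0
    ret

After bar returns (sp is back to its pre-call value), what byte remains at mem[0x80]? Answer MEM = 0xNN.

prologue: push r0 -> mem[0x80]=0x4a, sp=0x80
body[0] add  r1, r0, #3 -> r1=0x4d
body[1] sub  r4, r2, r0 -> r4=0x97
body[2] xor  r2, r0, r4 -> r2=0xdd
body[3] mov  r0, r3 -> r0=0x9c
body[4] xor  r3, r3, r4 -> r3=0x0b
body[5] xor  r1, r5, r0 -> r1=0xd3
epilogue: pop r0=0x4a, sp=0x81
prologue pushed ['r0'] at ['0x80']

MEM = 0x4a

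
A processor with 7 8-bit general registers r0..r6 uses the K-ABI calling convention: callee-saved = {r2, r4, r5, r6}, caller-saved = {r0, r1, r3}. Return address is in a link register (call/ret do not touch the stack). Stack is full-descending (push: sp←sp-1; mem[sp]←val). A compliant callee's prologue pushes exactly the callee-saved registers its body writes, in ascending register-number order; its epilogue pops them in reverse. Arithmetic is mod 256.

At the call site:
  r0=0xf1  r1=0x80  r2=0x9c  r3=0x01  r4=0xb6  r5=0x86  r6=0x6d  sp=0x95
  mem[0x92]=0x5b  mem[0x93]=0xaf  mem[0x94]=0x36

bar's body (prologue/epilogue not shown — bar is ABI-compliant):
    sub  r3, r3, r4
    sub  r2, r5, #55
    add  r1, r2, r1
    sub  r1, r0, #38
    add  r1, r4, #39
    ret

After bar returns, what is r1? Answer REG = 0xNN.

prologue: push r2 -> mem[0x94]=0x9c, sp=0x94
body[0] sub  r3, r3, r4 -> r3=0x4b
body[1] sub  r2, r5, #55 -> r2=0x4f
body[2] add  r1, r2, r1 -> r1=0xcf
body[3] sub  r1, r0, #38 -> r1=0xcb
body[4] add  r1, r4, #39 -> r1=0xdd
epilogue: pop r2=0x9c, sp=0x95
r1 is caller-saved -> body value

REG = 0xdd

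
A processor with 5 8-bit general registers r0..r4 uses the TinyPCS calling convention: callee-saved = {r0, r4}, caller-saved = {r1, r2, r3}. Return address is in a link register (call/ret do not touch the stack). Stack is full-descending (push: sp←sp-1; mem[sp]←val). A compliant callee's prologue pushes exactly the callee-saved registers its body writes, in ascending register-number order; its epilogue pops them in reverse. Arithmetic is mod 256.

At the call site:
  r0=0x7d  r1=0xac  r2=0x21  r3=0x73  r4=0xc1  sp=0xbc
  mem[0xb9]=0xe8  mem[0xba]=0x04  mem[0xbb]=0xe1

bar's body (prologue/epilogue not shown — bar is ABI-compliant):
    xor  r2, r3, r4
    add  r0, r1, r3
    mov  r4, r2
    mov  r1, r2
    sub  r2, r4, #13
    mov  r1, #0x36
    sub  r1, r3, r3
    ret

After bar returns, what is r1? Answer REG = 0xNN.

prologue: push r0 → mem[0xbb]=0x7d, sp=0xbb
prologue: push r4 → mem[0xba]=0xc1, sp=0xba
body[0] xor  r2, r3, r4 → r2=0xb2
body[1] add  r0, r1, r3 → r0=0x1f
body[2] mov  r4, r2 → r4=0xb2
body[3] mov  r1, r2 → r1=0xb2
body[4] sub  r2, r4, #13 → r2=0xa5
body[5] mov  r1, #0x36 → r1=0x36
body[6] sub  r1, r3, r3 → r1=0x00
epilogue: pop r4=0xc1, sp=0xbb
epilogue: pop r0=0x7d, sp=0xbc
r1 is caller-saved → body value

REG = 0x00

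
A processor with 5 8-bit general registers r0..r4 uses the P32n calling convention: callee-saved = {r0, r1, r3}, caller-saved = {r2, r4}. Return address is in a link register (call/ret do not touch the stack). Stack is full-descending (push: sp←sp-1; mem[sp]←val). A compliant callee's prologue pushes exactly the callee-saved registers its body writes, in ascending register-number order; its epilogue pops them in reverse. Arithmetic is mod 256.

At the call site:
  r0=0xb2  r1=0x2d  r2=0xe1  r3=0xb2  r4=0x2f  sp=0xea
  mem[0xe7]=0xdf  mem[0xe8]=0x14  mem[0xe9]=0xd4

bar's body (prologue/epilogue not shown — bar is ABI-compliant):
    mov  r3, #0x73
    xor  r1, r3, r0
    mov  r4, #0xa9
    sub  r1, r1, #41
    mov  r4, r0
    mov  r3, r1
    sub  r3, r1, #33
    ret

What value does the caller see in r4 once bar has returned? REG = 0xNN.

prologue: push r1 → mem[0xe9]=0x2d, sp=0xe9
prologue: push r3 → mem[0xe8]=0xb2, sp=0xe8
body[0] mov  r3, #0x73 → r3=0x73
body[1] xor  r1, r3, r0 → r1=0xc1
body[2] mov  r4, #0xa9 → r4=0xa9
body[3] sub  r1, r1, #41 → r1=0x98
body[4] mov  r4, r0 → r4=0xb2
body[5] mov  r3, r1 → r3=0x98
body[6] sub  r3, r1, #33 → r3=0x77
epilogue: pop r3=0xb2, sp=0xe9
epilogue: pop r1=0x2d, sp=0xea
r4 is caller-saved → body value

REG = 0xb2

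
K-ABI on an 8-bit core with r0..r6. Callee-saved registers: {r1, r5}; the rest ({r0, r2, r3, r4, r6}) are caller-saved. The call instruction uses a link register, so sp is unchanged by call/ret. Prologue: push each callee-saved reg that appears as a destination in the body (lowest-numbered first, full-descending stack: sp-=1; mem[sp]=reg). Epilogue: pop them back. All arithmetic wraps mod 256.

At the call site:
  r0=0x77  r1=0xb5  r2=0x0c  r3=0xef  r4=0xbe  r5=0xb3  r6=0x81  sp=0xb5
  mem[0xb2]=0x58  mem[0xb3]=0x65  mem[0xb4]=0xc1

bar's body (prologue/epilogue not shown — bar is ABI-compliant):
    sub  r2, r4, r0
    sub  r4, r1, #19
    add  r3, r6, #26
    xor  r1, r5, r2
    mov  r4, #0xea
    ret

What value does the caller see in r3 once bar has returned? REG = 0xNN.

prologue: push r1 -> mem[0xb4]=0xb5, sp=0xb4
body[0] sub  r2, r4, r0 -> r2=0x47
body[1] sub  r4, r1, #19 -> r4=0xa2
body[2] add  r3, r6, #26 -> r3=0x9b
body[3] xor  r1, r5, r2 -> r1=0xf4
body[4] mov  r4, #0xea -> r4=0xea
epilogue: pop r1=0xb5, sp=0xb5
r3 is caller-saved -> body value

REG = 0x9b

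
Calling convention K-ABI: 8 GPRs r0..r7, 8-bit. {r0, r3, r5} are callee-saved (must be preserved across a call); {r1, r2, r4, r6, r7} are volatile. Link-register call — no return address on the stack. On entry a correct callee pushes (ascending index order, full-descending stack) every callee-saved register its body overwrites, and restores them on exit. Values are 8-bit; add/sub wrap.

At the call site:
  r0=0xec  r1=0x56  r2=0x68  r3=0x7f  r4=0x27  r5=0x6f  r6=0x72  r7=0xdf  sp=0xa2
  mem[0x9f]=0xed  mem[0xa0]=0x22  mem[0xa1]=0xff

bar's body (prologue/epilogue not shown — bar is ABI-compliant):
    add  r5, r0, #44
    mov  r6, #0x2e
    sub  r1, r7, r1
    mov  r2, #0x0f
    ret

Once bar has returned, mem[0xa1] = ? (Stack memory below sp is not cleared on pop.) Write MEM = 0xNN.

MEM = 0x6f

prologue: push r5 -> mem[0xa1]=0x6f, sp=0xa1
body[0] add  r5, r0, #44 -> r5=0x18
body[1] mov  r6, #0x2e -> r6=0x2e
body[2] sub  r1, r7, r1 -> r1=0x89
body[3] mov  r2, #0x0f -> r2=0x0f
epilogue: pop r5=0x6f, sp=0xa2
prologue pushed ['r5'] at ['0xa1']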